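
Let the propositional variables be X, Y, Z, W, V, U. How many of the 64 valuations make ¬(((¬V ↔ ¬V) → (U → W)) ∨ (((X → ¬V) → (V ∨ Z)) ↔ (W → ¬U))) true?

Initial set: {T ¬(((¬V ↔ ¬V) → (U → W)) ∨ (((X → ¬V) → (V ∨ Z)) ↔ (W → ¬U)))}.
T ¬(((¬V ↔ ¬V) → (U → W)) ∨ (((X → ¬V) → (V ∨ Z)) ↔ (W → ¬U))): α-rule — add F ((¬V ↔ ¬V) → (U → W)), F (((X → ¬V) → (V ∨ Z)) ↔ (W → ¬U)).
F ((¬V ↔ ¬V) → (U → W)): α-rule — add T (¬V ↔ ¬V), F (U → W).
F (U → W): α-rule — add T U, F W.
F (((X → ¬V) → (V ∨ Z)) ↔ (W → ¬U)): β-rule — branch into T ((X → ¬V) → (V ∨ Z)), F (W → ¬U)  //  F ((X → ¬V) → (V ∨ Z)), T (W → ¬U).
  branch 1 (add T ((X → ¬V) → (V ∨ Z)), F (W → ¬U)):
    F (W → ¬U): α-rule — add T W, F ¬U.
    × closes — contains both W and ¬W.
  branch 2 (add F ((X → ¬V) → (V ∨ Z)), T (W → ¬U)):
    F ((X → ¬V) → (V ∨ Z)): α-rule — add T (X → ¬V), F (V ∨ Z).
    F (V ∨ Z): α-rule — add F V, F Z.
    T (¬V ↔ ¬V): β-rule — branch into T ¬V, T ¬V  //  F ¬V, F ¬V.
      branch 2.1 (add T ¬V, T ¬V):
        T (W → ¬U): β-rule — branch into F W  //  T ¬U.
          branch 2.1.1 (add F W):
            T (X → ¬V): β-rule — branch into F X  //  T ¬V.
              branch 2.1.1.1 (add F X):
                ○ open, literals {U=true, V=false, W=false, X=false, Z=false}.
              branch 2.1.1.2 (add T ¬V):
                ○ open, literals {U=true, V=false, W=false, Z=false}.
          branch 2.1.2 (add T ¬U):
            × closes — contains both U and ¬U.
      branch 2.2 (add F ¬V, F ¬V):
        × closes — contains both V and ¬V.
3 branches closed, 2 open.
Each open branch fixes some atoms; the unmentioned ones are free. Counting distinct full assignments: branch {U=true, V=false, W=false, X=false, Z=false} (Y) contributes 2 new; branch {U=true, V=false, W=false, Z=false} (X, Y) contributes 2 new. Total: 4.

4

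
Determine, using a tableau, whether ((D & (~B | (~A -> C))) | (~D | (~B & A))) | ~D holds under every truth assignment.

Assume the negation and expand:
Initial set: {~(((D & (~B | (~A -> C))) | (~D | (~B & A))) | ~D)}.
~(((D & (~B | (~A -> C))) | (~D | (~B & A))) | ~D): α-rule — add ~((D & (~B | (~A -> C))) | (~D | (~B & A))), ~~D.
~((D & (~B | (~A -> C))) | (~D | (~B & A))): α-rule — add ~(D & (~B | (~A -> C))), ~(~D | (~B & A)).
~(~D | (~B & A)): α-rule — add ~~D, ~(~B & A).
~(D & (~B | (~A -> C))): β-rule — branch into ~D  //  ~(~B | (~A -> C)).
  branch 1 (add ~D):
    × closes — contains both D and ~D.
  branch 2 (add ~(~B | (~A -> C))):
    ~(~B | (~A -> C)): α-rule — add ~~B, ~(~A -> C).
    ~(~A -> C): α-rule — add ~A, ~C.
    ~(~B & A): β-rule — branch into ~~B  //  ~A.
      branch 2.1 (add ~~B):
        ○ open, literals {A=F, B=T, C=F, D=T}.
      branch 2.2 (add ~A):
        ○ open, literals {A=F, B=T, C=F, D=T}.
1 branch closed, 2 open.
An open branch gives a countermodel: A=F, B=T, C=F, D=T (unmentioned atoms arbitrary); under it the original formula is false.

Not valid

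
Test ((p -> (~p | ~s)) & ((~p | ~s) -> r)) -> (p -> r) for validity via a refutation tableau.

Assume the negation and expand:
Initial set: {~(((p -> (~p | ~s)) & ((~p | ~s) -> r)) -> (p -> r))}.
~(((p -> (~p | ~s)) & ((~p | ~s) -> r)) -> (p -> r)): α-rule — add ((p -> (~p | ~s)) & ((~p | ~s) -> r)), ~(p -> r).
((p -> (~p | ~s)) & ((~p | ~s) -> r)): α-rule — add (p -> (~p | ~s)), ((~p | ~s) -> r).
~(p -> r): α-rule — add p, ~r.
(p -> (~p | ~s)): β-rule — branch into ~p  //  (~p | ~s).
  branch 1 (add ~p):
    × closes — contains both p and ~p.
  branch 2 (add (~p | ~s)):
    ((~p | ~s) -> r): β-rule — branch into ~(~p | ~s)  //  r.
      branch 2.1 (add ~(~p | ~s)):
        ~(~p | ~s): α-rule — add ~~p, ~~s.
        (~p | ~s): β-rule — branch into ~p  //  ~s.
          branch 2.1.1 (add ~p):
            × closes — contains both p and ~p.
          branch 2.1.2 (add ~s):
            × closes — contains both s and ~s.
      branch 2.2 (add r):
        × closes — contains both r and ~r.
All 4 branches close.
Every branch closed, so the negation is unsatisfiable and the formula is valid.

Valid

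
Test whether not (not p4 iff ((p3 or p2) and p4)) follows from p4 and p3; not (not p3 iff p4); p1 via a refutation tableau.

Yes

Initial set: {(p4 and p3); not (not p3 iff p4); p1; not not (not p4 iff ((p3 or p2) and p4))}.
(p4 and p3): α-rule — add p4, p3.
not (not p3 iff p4): β-rule — branch into not p3, not p4  //  not not p3, p4.
  branch 1 (add not p3, not p4):
    × closes — contains both p3 and not p3.
  branch 2 (add not not p3, p4):
    not not (not p4 iff ((p3 or p2) and p4)): β-rule — branch into not p4, ((p3 or p2) and p4)  //  not not p4, not ((p3 or p2) and p4).
      branch 2.1 (add not p4, ((p3 or p2) and p4)):
        × closes — contains both p4 and not p4.
      branch 2.2 (add not not p4, not ((p3 or p2) and p4)):
        not ((p3 or p2) and p4): β-rule — branch into not (p3 or p2)  //  not p4.
          branch 2.2.1 (add not (p3 or p2)):
            not (p3 or p2): α-rule — add not p3, not p2.
            × closes — contains both p3 and not p3.
          branch 2.2.2 (add not p4):
            × closes — contains both p4 and not p4.
All 4 branches close.
Every branch closed, so the premises entail the conclusion.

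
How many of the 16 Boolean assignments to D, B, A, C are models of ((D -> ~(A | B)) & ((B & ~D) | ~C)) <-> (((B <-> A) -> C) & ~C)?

9

Initial set: {(((D -> ~(A | B)) & ((B & ~D) | ~C)) <-> (((B <-> A) -> C) & ~C))}.
(((D -> ~(A | B)) & ((B & ~D) | ~C)) <-> (((B <-> A) -> C) & ~C)): β-rule — branch into ((D -> ~(A | B)) & ((B & ~D) | ~C)), (((B <-> A) -> C) & ~C)  //  ~((D -> ~(A | B)) & ((B & ~D) | ~C)), ~(((B <-> A) -> C) & ~C).
  branch 1 (add ((D -> ~(A | B)) & ((B & ~D) | ~C)), (((B <-> A) -> C) & ~C)):
    ((D -> ~(A | B)) & ((B & ~D) | ~C)): α-rule — add (D -> ~(A | B)), ((B & ~D) | ~C).
    (((B <-> A) -> C) & ~C): α-rule — add ((B <-> A) -> C), ~C.
    (D -> ~(A | B)): β-rule — branch into ~D  //  ~(A | B).
      branch 1.1 (add ~D):
        ((B & ~D) | ~C): β-rule — branch into (B & ~D)  //  ~C.
          branch 1.1.1 (add (B & ~D)):
            (B & ~D): α-rule — add B, ~D.
            ((B <-> A) -> C): β-rule — branch into ~(B <-> A)  //  C.
              branch 1.1.1.1 (add ~(B <-> A)):
                ~(B <-> A): β-rule — branch into B, ~A  //  ~B, A.
                  branch 1.1.1.1.1 (add B, ~A):
                    ○ open, literals {A=F, B=T, C=F, D=F}.
                  branch 1.1.1.1.2 (add ~B, A):
                    × closes — contains both B and ~B.
              branch 1.1.1.2 (add C):
                × closes — contains both C and ~C.
          branch 1.1.2 (add ~C):
            ((B <-> A) -> C): β-rule — branch into ~(B <-> A)  //  C.
              branch 1.1.2.1 (add ~(B <-> A)):
                ~(B <-> A): β-rule — branch into B, ~A  //  ~B, A.
                  branch 1.1.2.1.1 (add B, ~A):
                    ○ open, literals {A=F, B=T, C=F, D=F}.
                  branch 1.1.2.1.2 (add ~B, A):
                    ○ open, literals {A=T, B=F, C=F, D=F}.
              branch 1.1.2.2 (add C):
                × closes — contains both C and ~C.
      branch 1.2 (add ~(A | B)):
        ~(A | B): α-rule — add ~A, ~B.
        ((B & ~D) | ~C): β-rule — branch into (B & ~D)  //  ~C.
          branch 1.2.1 (add (B & ~D)):
            (B & ~D): α-rule — add B, ~D.
            × closes — contains both B and ~B.
          branch 1.2.2 (add ~C):
            ((B <-> A) -> C): β-rule — branch into ~(B <-> A)  //  C.
              branch 1.2.2.1 (add ~(B <-> A)):
                ~(B <-> A): β-rule — branch into B, ~A  //  ~B, A.
                  branch 1.2.2.1.1 (add B, ~A):
                    × closes — contains both B and ~B.
                  branch 1.2.2.1.2 (add ~B, A):
                    × closes — contains both A and ~A.
              branch 1.2.2.2 (add C):
                × closes — contains both C and ~C.
  branch 2 (add ~((D -> ~(A | B)) & ((B & ~D) | ~C)), ~(((B <-> A) -> C) & ~C)):
    ~((D -> ~(A | B)) & ((B & ~D) | ~C)): β-rule — branch into ~(D -> ~(A | B))  //  ~((B & ~D) | ~C).
      branch 2.1 (add ~(D -> ~(A | B))):
        ~(D -> ~(A | B)): α-rule — add D, ~~(A | B).
        ~(((B <-> A) -> C) & ~C): β-rule — branch into ~((B <-> A) -> C)  //  ~~C.
          branch 2.1.1 (add ~((B <-> A) -> C)):
            ~((B <-> A) -> C): α-rule — add (B <-> A), ~C.
            ~~(A | B): β-rule — branch into A  //  B.
              branch 2.1.1.1 (add A):
                (B <-> A): β-rule — branch into B, A  //  ~B, ~A.
                  branch 2.1.1.1.1 (add B, A):
                    ○ open, literals {A=T, B=T, C=F, D=T}.
                  branch 2.1.1.1.2 (add ~B, ~A):
                    × closes — contains both A and ~A.
              branch 2.1.1.2 (add B):
                (B <-> A): β-rule — branch into B, A  //  ~B, ~A.
                  branch 2.1.1.2.1 (add B, A):
                    ○ open, literals {A=T, B=T, C=F, D=T}.
                  branch 2.1.1.2.2 (add ~B, ~A):
                    × closes — contains both B and ~B.
          branch 2.1.2 (add ~~C):
            ~~(A | B): β-rule — branch into A  //  B.
              branch 2.1.2.1 (add A):
                ○ open, literals {A=T, C=T, D=T}.
              branch 2.1.2.2 (add B):
                ○ open, literals {B=T, C=T, D=T}.
      branch 2.2 (add ~((B & ~D) | ~C)):
        ~((B & ~D) | ~C): α-rule — add ~(B & ~D), ~~C.
        ~(((B <-> A) -> C) & ~C): β-rule — branch into ~((B <-> A) -> C)  //  ~~C.
          branch 2.2.1 (add ~((B <-> A) -> C)):
            ~((B <-> A) -> C): α-rule — add (B <-> A), ~C.
            × closes — contains both C and ~C.
          branch 2.2.2 (add ~~C):
            ~(B & ~D): β-rule — branch into ~B  //  ~~D.
              branch 2.2.2.1 (add ~B):
                ○ open, literals {B=F, C=T}.
              branch 2.2.2.2 (add ~~D):
                ○ open, literals {C=T, D=T}.
10 branches closed, 9 open.
Each open branch fixes some atoms; the unmentioned ones are free. Counting distinct full assignments: branch {A=F, B=T, C=F, D=F} (none free) contributes 1 new; branch {A=F, B=T, C=F, D=F} (none free) contributes 0 new; branch {A=T, B=F, C=F, D=F} (none free) contributes 1 new; branch {A=T, B=T, C=F, D=T} (none free) contributes 1 new; branch {A=T, B=T, C=F, D=T} (none free) contributes 0 new; branch {A=T, C=T, D=T} (B) contributes 2 new; branch {B=T, C=T, D=T} (A) contributes 1 new; branch {B=F, C=T} (D, A) contributes 3 new; branch {C=T, D=T} (B, A) contributes 0 new. Total: 9.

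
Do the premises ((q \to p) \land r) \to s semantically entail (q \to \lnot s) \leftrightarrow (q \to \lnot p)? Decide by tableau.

No

Initial set: {(((q \to p) \land r) \to s); \lnot ((q \to \lnot s) \leftrightarrow (q \to \lnot p))}.
(((q \to p) \land r) \to s): β-rule — branch into \lnot ((q \to p) \land r)  //  s.
  branch 1 (add \lnot ((q \to p) \land r)):
    \lnot ((q \to \lnot s) \leftrightarrow (q \to \lnot p)): β-rule — branch into (q \to \lnot s), \lnot (q \to \lnot p)  //  \lnot (q \to \lnot s), (q \to \lnot p).
      branch 1.1 (add (q \to \lnot s), \lnot (q \to \lnot p)):
        \lnot (q \to \lnot p): α-rule — add q, \lnot \lnot p.
        \lnot ((q \to p) \land r): β-rule — branch into \lnot (q \to p)  //  \lnot r.
          branch 1.1.1 (add \lnot (q \to p)):
            \lnot (q \to p): α-rule — add q, \lnot p.
            × closes — contains both p and \lnot p.
          branch 1.1.2 (add \lnot r):
            (q \to \lnot s): β-rule — branch into \lnot q  //  \lnot s.
              branch 1.1.2.1 (add \lnot q):
                × closes — contains both q and \lnot q.
              branch 1.1.2.2 (add \lnot s):
                ○ open, literals {p=1, q=1, r=0, s=0}.
      branch 1.2 (add \lnot (q \to \lnot s), (q \to \lnot p)):
        \lnot (q \to \lnot s): α-rule — add q, \lnot \lnot s.
        \lnot ((q \to p) \land r): β-rule — branch into \lnot (q \to p)  //  \lnot r.
          branch 1.2.1 (add \lnot (q \to p)):
            \lnot (q \to p): α-rule — add q, \lnot p.
            (q \to \lnot p): β-rule — branch into \lnot q  //  \lnot p.
              branch 1.2.1.1 (add \lnot q):
                × closes — contains both q and \lnot q.
              branch 1.2.1.2 (add \lnot p):
                ○ open, literals {p=0, q=1, s=1}.
          branch 1.2.2 (add \lnot r):
            (q \to \lnot p): β-rule — branch into \lnot q  //  \lnot p.
              branch 1.2.2.1 (add \lnot q):
                × closes — contains both q and \lnot q.
              branch 1.2.2.2 (add \lnot p):
                ○ open, literals {p=0, q=1, r=0, s=1}.
  branch 2 (add s):
    \lnot ((q \to \lnot s) \leftrightarrow (q \to \lnot p)): β-rule — branch into (q \to \lnot s), \lnot (q \to \lnot p)  //  \lnot (q \to \lnot s), (q \to \lnot p).
      branch 2.1 (add (q \to \lnot s), \lnot (q \to \lnot p)):
        \lnot (q \to \lnot p): α-rule — add q, \lnot \lnot p.
        (q \to \lnot s): β-rule — branch into \lnot q  //  \lnot s.
          branch 2.1.1 (add \lnot q):
            × closes — contains both q and \lnot q.
          branch 2.1.2 (add \lnot s):
            × closes — contains both s and \lnot s.
      branch 2.2 (add \lnot (q \to \lnot s), (q \to \lnot p)):
        \lnot (q \to \lnot s): α-rule — add q, \lnot \lnot s.
        (q \to \lnot p): β-rule — branch into \lnot q  //  \lnot p.
          branch 2.2.1 (add \lnot q):
            × closes — contains both q and \lnot q.
          branch 2.2.2 (add \lnot p):
            ○ open, literals {p=0, q=1, s=1}.
7 branches closed, 4 open.
An open branch gives a countermodel: p=1, q=1, r=0, s=0 (unmentioned atoms arbitrary); the premises hold there but the conclusion fails.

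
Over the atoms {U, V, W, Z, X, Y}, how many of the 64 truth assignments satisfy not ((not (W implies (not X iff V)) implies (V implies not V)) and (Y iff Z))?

36

Initial set: {T not ((not (W implies (not X iff V)) implies (V implies not V)) and (Y iff Z))}.
T not ((not (W implies (not X iff V)) implies (V implies not V)) and (Y iff Z)): β-rule — branch into F (not (W implies (not X iff V)) implies (V implies not V))  //  F (Y iff Z).
  branch 1 (add F (not (W implies (not X iff V)) implies (V implies not V))):
    F (not (W implies (not X iff V)) implies (V implies not V)): α-rule — add T not (W implies (not X iff V)), F (V implies not V).
    T not (W implies (not X iff V)): α-rule — add T W, F (not X iff V).
    F (V implies not V): α-rule — add T V, F not V.
    F (not X iff V): β-rule — branch into T not X, F V  //  F not X, T V.
      branch 1.1 (add T not X, F V):
        × closes — contains both V and not V.
      branch 1.2 (add F not X, T V):
        ○ open, literals {V=1, W=1, X=1}.
  branch 2 (add F (Y iff Z)):
    F (Y iff Z): β-rule — branch into T Y, F Z  //  F Y, T Z.
      branch 2.1 (add T Y, F Z):
        ○ open, literals {Y=1, Z=0}.
      branch 2.2 (add F Y, T Z):
        ○ open, literals {Y=0, Z=1}.
1 branch closed, 3 open.
Each open branch fixes some atoms; the unmentioned ones are free. Counting distinct full assignments: branch {V=1, W=1, X=1} (U, Z, Y) contributes 8 new; branch {Y=1, Z=0} (U, V, W, X) contributes 14 new; branch {Y=0, Z=1} (U, V, W, X) contributes 14 new. Total: 36.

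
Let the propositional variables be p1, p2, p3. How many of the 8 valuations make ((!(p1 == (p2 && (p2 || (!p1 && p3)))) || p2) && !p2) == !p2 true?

Initial set: {(((!(p1 == (p2 && (p2 || (!p1 && p3)))) || p2) && !p2) == !p2)}.
(((!(p1 == (p2 && (p2 || (!p1 && p3)))) || p2) && !p2) == !p2): β-rule — branch into ((!(p1 == (p2 && (p2 || (!p1 && p3)))) || p2) && !p2), !p2  //  !((!(p1 == (p2 && (p2 || (!p1 && p3)))) || p2) && !p2), !!p2.
  branch 1 (add ((!(p1 == (p2 && (p2 || (!p1 && p3)))) || p2) && !p2), !p2):
    ((!(p1 == (p2 && (p2 || (!p1 && p3)))) || p2) && !p2): α-rule — add (!(p1 == (p2 && (p2 || (!p1 && p3)))) || p2), !p2.
    (!(p1 == (p2 && (p2 || (!p1 && p3)))) || p2): β-rule — branch into !(p1 == (p2 && (p2 || (!p1 && p3))))  //  p2.
      branch 1.1 (add !(p1 == (p2 && (p2 || (!p1 && p3))))):
        !(p1 == (p2 && (p2 || (!p1 && p3)))): β-rule — branch into p1, !(p2 && (p2 || (!p1 && p3)))  //  !p1, (p2 && (p2 || (!p1 && p3))).
          branch 1.1.1 (add p1, !(p2 && (p2 || (!p1 && p3)))):
            !(p2 && (p2 || (!p1 && p3))): β-rule — branch into !p2  //  !(p2 || (!p1 && p3)).
              branch 1.1.1.1 (add !p2):
                ○ open, literals {p1=true, p2=false}.
              branch 1.1.1.2 (add !(p2 || (!p1 && p3))):
                !(p2 || (!p1 && p3)): α-rule — add !p2, !(!p1 && p3).
                !(!p1 && p3): β-rule — branch into !!p1  //  !p3.
                  branch 1.1.1.2.1 (add !!p1):
                    ○ open, literals {p1=true, p2=false}.
                  branch 1.1.1.2.2 (add !p3):
                    ○ open, literals {p1=true, p2=false, p3=false}.
          branch 1.1.2 (add !p1, (p2 && (p2 || (!p1 && p3)))):
            (p2 && (p2 || (!p1 && p3))): α-rule — add p2, (p2 || (!p1 && p3)).
            × closes — contains both p2 and !p2.
      branch 1.2 (add p2):
        × closes — contains both p2 and !p2.
  branch 2 (add !((!(p1 == (p2 && (p2 || (!p1 && p3)))) || p2) && !p2), !!p2):
    !((!(p1 == (p2 && (p2 || (!p1 && p3)))) || p2) && !p2): β-rule — branch into !(!(p1 == (p2 && (p2 || (!p1 && p3)))) || p2)  //  !!p2.
      branch 2.1 (add !(!(p1 == (p2 && (p2 || (!p1 && p3)))) || p2)):
        !(!(p1 == (p2 && (p2 || (!p1 && p3)))) || p2): α-rule — add !!(p1 == (p2 && (p2 || (!p1 && p3)))), !p2.
        × closes — contains both p2 and !p2.
      branch 2.2 (add !!p2):
        ○ open, literals {p2=true}.
3 branches closed, 4 open.
Each open branch fixes some atoms; the unmentioned ones are free. Counting distinct full assignments: branch {p1=true, p2=false} (p3) contributes 2 new; branch {p1=true, p2=false} (p3) contributes 0 new; branch {p1=true, p2=false, p3=false} (none free) contributes 0 new; branch {p2=true} (p1, p3) contributes 4 new. Total: 6.

6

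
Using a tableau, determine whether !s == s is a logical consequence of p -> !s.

Initial set: {(p -> !s); !(!s == s)}.
(p -> !s): β-rule — branch into !p  //  !s.
  branch 1 (add !p):
    !(!s == s): β-rule — branch into !s, !s  //  !!s, s.
      branch 1.1 (add !s, !s):
        ○ open, literals {p=0, s=0}.
      branch 1.2 (add !!s, s):
        ○ open, literals {p=0, s=1}.
  branch 2 (add !s):
    !(!s == s): β-rule — branch into !s, !s  //  !!s, s.
      branch 2.1 (add !s, !s):
        ○ open, literals {s=0}.
      branch 2.2 (add !!s, s):
        × closes — contains both s and !s.
1 branch closed, 3 open.
An open branch gives a countermodel: p=0, s=0 (unmentioned atoms arbitrary); the premises hold there but the conclusion fails.

No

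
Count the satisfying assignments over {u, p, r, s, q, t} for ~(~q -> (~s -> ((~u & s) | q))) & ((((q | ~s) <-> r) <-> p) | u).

Initial set: {(~(~q -> (~s -> ((~u & s) | q))) & ((((q | ~s) <-> r) <-> p) | u))}.
(~(~q -> (~s -> ((~u & s) | q))) & ((((q | ~s) <-> r) <-> p) | u)): α-rule — add ~(~q -> (~s -> ((~u & s) | q))), ((((q | ~s) <-> r) <-> p) | u).
~(~q -> (~s -> ((~u & s) | q))): α-rule — add ~q, ~(~s -> ((~u & s) | q)).
~(~s -> ((~u & s) | q)): α-rule — add ~s, ~((~u & s) | q).
~((~u & s) | q): α-rule — add ~(~u & s), ~q.
((((q | ~s) <-> r) <-> p) | u): β-rule — branch into (((q | ~s) <-> r) <-> p)  //  u.
  branch 1 (add (((q | ~s) <-> r) <-> p)):
    ~(~u & s): β-rule — branch into ~~u  //  ~s.
      branch 1.1 (add ~~u):
        (((q | ~s) <-> r) <-> p): β-rule — branch into ((q | ~s) <-> r), p  //  ~((q | ~s) <-> r), ~p.
          branch 1.1.1 (add ((q | ~s) <-> r), p):
            ((q | ~s) <-> r): β-rule — branch into (q | ~s), r  //  ~(q | ~s), ~r.
              branch 1.1.1.1 (add (q | ~s), r):
                (q | ~s): β-rule — branch into q  //  ~s.
                  branch 1.1.1.1.1 (add q):
                    × closes — contains both q and ~q.
                  branch 1.1.1.1.2 (add ~s):
                    ○ open, literals {p=T, q=F, r=T, s=F, u=T}.
              branch 1.1.1.2 (add ~(q | ~s), ~r):
                ~(q | ~s): α-rule — add ~q, ~~s.
                × closes — contains both s and ~s.
          branch 1.1.2 (add ~((q | ~s) <-> r), ~p):
            ~((q | ~s) <-> r): β-rule — branch into (q | ~s), ~r  //  ~(q | ~s), r.
              branch 1.1.2.1 (add (q | ~s), ~r):
                (q | ~s): β-rule — branch into q  //  ~s.
                  branch 1.1.2.1.1 (add q):
                    × closes — contains both q and ~q.
                  branch 1.1.2.1.2 (add ~s):
                    ○ open, literals {p=F, q=F, r=F, s=F, u=T}.
              branch 1.1.2.2 (add ~(q | ~s), r):
                ~(q | ~s): α-rule — add ~q, ~~s.
                × closes — contains both s and ~s.
      branch 1.2 (add ~s):
        (((q | ~s) <-> r) <-> p): β-rule — branch into ((q | ~s) <-> r), p  //  ~((q | ~s) <-> r), ~p.
          branch 1.2.1 (add ((q | ~s) <-> r), p):
            ((q | ~s) <-> r): β-rule — branch into (q | ~s), r  //  ~(q | ~s), ~r.
              branch 1.2.1.1 (add (q | ~s), r):
                (q | ~s): β-rule — branch into q  //  ~s.
                  branch 1.2.1.1.1 (add q):
                    × closes — contains both q and ~q.
                  branch 1.2.1.1.2 (add ~s):
                    ○ open, literals {p=T, q=F, r=T, s=F}.
              branch 1.2.1.2 (add ~(q | ~s), ~r):
                ~(q | ~s): α-rule — add ~q, ~~s.
                × closes — contains both s and ~s.
          branch 1.2.2 (add ~((q | ~s) <-> r), ~p):
            ~((q | ~s) <-> r): β-rule — branch into (q | ~s), ~r  //  ~(q | ~s), r.
              branch 1.2.2.1 (add (q | ~s), ~r):
                (q | ~s): β-rule — branch into q  //  ~s.
                  branch 1.2.2.1.1 (add q):
                    × closes — contains both q and ~q.
                  branch 1.2.2.1.2 (add ~s):
                    ○ open, literals {p=F, q=F, r=F, s=F}.
              branch 1.2.2.2 (add ~(q | ~s), r):
                ~(q | ~s): α-rule — add ~q, ~~s.
                × closes — contains both s and ~s.
  branch 2 (add u):
    ~(~u & s): β-rule — branch into ~~u  //  ~s.
      branch 2.1 (add ~~u):
        ○ open, literals {q=F, s=F, u=T}.
      branch 2.2 (add ~s):
        ○ open, literals {q=F, s=F, u=T}.
8 branches closed, 6 open.
Each open branch fixes some atoms; the unmentioned ones are free. Counting distinct full assignments: branch {p=T, q=F, r=T, s=F, u=T} (t) contributes 2 new; branch {p=F, q=F, r=F, s=F, u=T} (t) contributes 2 new; branch {p=T, q=F, r=T, s=F} (u, t) contributes 2 new; branch {p=F, q=F, r=F, s=F} (u, t) contributes 2 new; branch {q=F, s=F, u=T} (p, r, t) contributes 4 new; branch {q=F, s=F, u=T} (p, r, t) contributes 0 new. Total: 12.

12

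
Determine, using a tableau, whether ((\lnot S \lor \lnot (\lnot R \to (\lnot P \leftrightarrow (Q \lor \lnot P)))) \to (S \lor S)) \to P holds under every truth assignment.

Not valid

Assume the negation and expand:
Initial set: {F (((\lnot S \lor \lnot (\lnot R \to (\lnot P \leftrightarrow (Q \lor \lnot P)))) \to (S \lor S)) \to P)}.
F (((\lnot S \lor \lnot (\lnot R \to (\lnot P \leftrightarrow (Q \lor \lnot P)))) \to (S \lor S)) \to P): α-rule — add T ((\lnot S \lor \lnot (\lnot R \to (\lnot P \leftrightarrow (Q \lor \lnot P)))) \to (S \lor S)), F P.
T ((\lnot S \lor \lnot (\lnot R \to (\lnot P \leftrightarrow (Q \lor \lnot P)))) \to (S \lor S)): β-rule — branch into F (\lnot S \lor \lnot (\lnot R \to (\lnot P \leftrightarrow (Q \lor \lnot P))))  //  T (S \lor S).
  branch 1 (add F (\lnot S \lor \lnot (\lnot R \to (\lnot P \leftrightarrow (Q \lor \lnot P))))):
    F (\lnot S \lor \lnot (\lnot R \to (\lnot P \leftrightarrow (Q \lor \lnot P)))): α-rule — add F \lnot S, F \lnot (\lnot R \to (\lnot P \leftrightarrow (Q \lor \lnot P))).
    F \lnot (\lnot R \to (\lnot P \leftrightarrow (Q \lor \lnot P))): β-rule — branch into F \lnot R  //  T (\lnot P \leftrightarrow (Q \lor \lnot P)).
      branch 1.1 (add F \lnot R):
        ○ open, literals {P=0, R=1, S=1}.
      branch 1.2 (add T (\lnot P \leftrightarrow (Q \lor \lnot P))):
        T (\lnot P \leftrightarrow (Q \lor \lnot P)): β-rule — branch into T \lnot P, T (Q \lor \lnot P)  //  F \lnot P, F (Q \lor \lnot P).
          branch 1.2.1 (add T \lnot P, T (Q \lor \lnot P)):
            T (Q \lor \lnot P): β-rule — branch into T Q  //  T \lnot P.
              branch 1.2.1.1 (add T Q):
                ○ open, literals {P=0, Q=1, S=1}.
              branch 1.2.1.2 (add T \lnot P):
                ○ open, literals {P=0, S=1}.
          branch 1.2.2 (add F \lnot P, F (Q \lor \lnot P)):
            × closes — contains both P and \lnot P.
  branch 2 (add T (S \lor S)):
    T (S \lor S): β-rule — branch into T S  //  T S.
      branch 2.1 (add T S):
        ○ open, literals {P=0, S=1}.
      branch 2.2 (add T S):
        ○ open, literals {P=0, S=1}.
1 branch closed, 5 open.
An open branch gives a countermodel: P=0, R=1, S=1 (unmentioned atoms arbitrary); under it the original formula is false.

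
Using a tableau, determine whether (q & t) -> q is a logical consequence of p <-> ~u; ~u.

Yes

Initial set: {(p <-> ~u); ~u; ~((q & t) -> q)}.
~((q & t) -> q): α-rule — add (q & t), ~q.
(q & t): α-rule — add q, t.
× closes — contains both q and ~q.
All 1 branch closes.
Every branch closed, so the premises entail the conclusion.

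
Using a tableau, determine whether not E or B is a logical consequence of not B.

Initial set: {not B; not (not E or B)}.
not (not E or B): α-rule — add not not E, not B.
○ open, literals {B=0, E=1}.
0 branches closed, 1 open.
An open branch gives a countermodel: B=0, E=1 (unmentioned atoms arbitrary); the premises hold there but the conclusion fails.

No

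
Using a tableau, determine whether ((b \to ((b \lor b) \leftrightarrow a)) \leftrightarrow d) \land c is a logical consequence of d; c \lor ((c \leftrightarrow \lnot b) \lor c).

No

Initial set: {d; (c \lor ((c \leftrightarrow \lnot b) \lor c)); \lnot (((b \to ((b \lor b) \leftrightarrow a)) \leftrightarrow d) \land c)}.
(c \lor ((c \leftrightarrow \lnot b) \lor c)): β-rule — branch into c  //  ((c \leftrightarrow \lnot b) \lor c).
  branch 1 (add c):
    \lnot (((b \to ((b \lor b) \leftrightarrow a)) \leftrightarrow d) \land c): β-rule — branch into \lnot ((b \to ((b \lor b) \leftrightarrow a)) \leftrightarrow d)  //  \lnot c.
      branch 1.1 (add \lnot ((b \to ((b \lor b) \leftrightarrow a)) \leftrightarrow d)):
        \lnot ((b \to ((b \lor b) \leftrightarrow a)) \leftrightarrow d): β-rule — branch into (b \to ((b \lor b) \leftrightarrow a)), \lnot d  //  \lnot (b \to ((b \lor b) \leftrightarrow a)), d.
          branch 1.1.1 (add (b \to ((b \lor b) \leftrightarrow a)), \lnot d):
            × closes — contains both d and \lnot d.
          branch 1.1.2 (add \lnot (b \to ((b \lor b) \leftrightarrow a)), d):
            \lnot (b \to ((b \lor b) \leftrightarrow a)): α-rule — add b, \lnot ((b \lor b) \leftrightarrow a).
            \lnot ((b \lor b) \leftrightarrow a): β-rule — branch into (b \lor b), \lnot a  //  \lnot (b \lor b), a.
              branch 1.1.2.1 (add (b \lor b), \lnot a):
                (b \lor b): β-rule — branch into b  //  b.
                  branch 1.1.2.1.1 (add b):
                    ○ open, literals {a=false, b=true, c=true, d=true}.
                  branch 1.1.2.1.2 (add b):
                    ○ open, literals {a=false, b=true, c=true, d=true}.
              branch 1.1.2.2 (add \lnot (b \lor b), a):
                \lnot (b \lor b): α-rule — add \lnot b, \lnot b.
                × closes — contains both b and \lnot b.
      branch 1.2 (add \lnot c):
        × closes — contains both c and \lnot c.
  branch 2 (add ((c \leftrightarrow \lnot b) \lor c)):
    \lnot (((b \to ((b \lor b) \leftrightarrow a)) \leftrightarrow d) \land c): β-rule — branch into \lnot ((b \to ((b \lor b) \leftrightarrow a)) \leftrightarrow d)  //  \lnot c.
      branch 2.1 (add \lnot ((b \to ((b \lor b) \leftrightarrow a)) \leftrightarrow d)):
        ((c \leftrightarrow \lnot b) \lor c): β-rule — branch into (c \leftrightarrow \lnot b)  //  c.
          branch 2.1.1 (add (c \leftrightarrow \lnot b)):
            \lnot ((b \to ((b \lor b) \leftrightarrow a)) \leftrightarrow d): β-rule — branch into (b \to ((b \lor b) \leftrightarrow a)), \lnot d  //  \lnot (b \to ((b \lor b) \leftrightarrow a)), d.
              branch 2.1.1.1 (add (b \to ((b \lor b) \leftrightarrow a)), \lnot d):
                × closes — contains both d and \lnot d.
              branch 2.1.1.2 (add \lnot (b \to ((b \lor b) \leftrightarrow a)), d):
                \lnot (b \to ((b \lor b) \leftrightarrow a)): α-rule — add b, \lnot ((b \lor b) \leftrightarrow a).
                (c \leftrightarrow \lnot b): β-rule — branch into c, \lnot b  //  \lnot c, \lnot \lnot b.
                  branch 2.1.1.2.1 (add c, \lnot b):
                    × closes — contains both b and \lnot b.
                  branch 2.1.1.2.2 (add \lnot c, \lnot \lnot b):
                    \lnot ((b \lor b) \leftrightarrow a): β-rule — branch into (b \lor b), \lnot a  //  \lnot (b \lor b), a.
                      branch 2.1.1.2.2.1 (add (b \lor b), \lnot a):
                        (b \lor b): β-rule — branch into b  //  b.
                          branch 2.1.1.2.2.1.1 (add b):
                            ○ open, literals {a=false, b=true, c=false, d=true}.
                          branch 2.1.1.2.2.1.2 (add b):
                            ○ open, literals {a=false, b=true, c=false, d=true}.
                      branch 2.1.1.2.2.2 (add \lnot (b \lor b), a):
                        \lnot (b \lor b): α-rule — add \lnot b, \lnot b.
                        × closes — contains both b and \lnot b.
          branch 2.1.2 (add c):
            \lnot ((b \to ((b \lor b) \leftrightarrow a)) \leftrightarrow d): β-rule — branch into (b \to ((b \lor b) \leftrightarrow a)), \lnot d  //  \lnot (b \to ((b \lor b) \leftrightarrow a)), d.
              branch 2.1.2.1 (add (b \to ((b \lor b) \leftrightarrow a)), \lnot d):
                × closes — contains both d and \lnot d.
              branch 2.1.2.2 (add \lnot (b \to ((b \lor b) \leftrightarrow a)), d):
                \lnot (b \to ((b \lor b) \leftrightarrow a)): α-rule — add b, \lnot ((b \lor b) \leftrightarrow a).
                \lnot ((b \lor b) \leftrightarrow a): β-rule — branch into (b \lor b), \lnot a  //  \lnot (b \lor b), a.
                  branch 2.1.2.2.1 (add (b \lor b), \lnot a):
                    (b \lor b): β-rule — branch into b  //  b.
                      branch 2.1.2.2.1.1 (add b):
                        ○ open, literals {a=false, b=true, c=true, d=true}.
                      branch 2.1.2.2.1.2 (add b):
                        ○ open, literals {a=false, b=true, c=true, d=true}.
                  branch 2.1.2.2.2 (add \lnot (b \lor b), a):
                    \lnot (b \lor b): α-rule — add \lnot b, \lnot b.
                    × closes — contains both b and \lnot b.
      branch 2.2 (add \lnot c):
        ((c \leftrightarrow \lnot b) \lor c): β-rule — branch into (c \leftrightarrow \lnot b)  //  c.
          branch 2.2.1 (add (c \leftrightarrow \lnot b)):
            (c \leftrightarrow \lnot b): β-rule — branch into c, \lnot b  //  \lnot c, \lnot \lnot b.
              branch 2.2.1.1 (add c, \lnot b):
                × closes — contains both c and \lnot c.
              branch 2.2.1.2 (add \lnot c, \lnot \lnot b):
                ○ open, literals {b=true, c=false, d=true}.
          branch 2.2.2 (add c):
            × closes — contains both c and \lnot c.
10 branches closed, 7 open.
An open branch gives a countermodel: a=false, b=true, c=true, d=true (unmentioned atoms arbitrary); the premises hold there but the conclusion fails.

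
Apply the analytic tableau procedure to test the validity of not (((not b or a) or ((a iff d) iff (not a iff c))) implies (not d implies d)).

Assume the negation and expand:
Initial set: {not not (((not b or a) or ((a iff d) iff (not a iff c))) implies (not d implies d))}.
not not (((not b or a) or ((a iff d) iff (not a iff c))) implies (not d implies d)): β-rule — branch into not ((not b or a) or ((a iff d) iff (not a iff c)))  //  (not d implies d).
  branch 1 (add not ((not b or a) or ((a iff d) iff (not a iff c)))):
    not ((not b or a) or ((a iff d) iff (not a iff c))): α-rule — add not (not b or a), not ((a iff d) iff (not a iff c)).
    not (not b or a): α-rule — add not not b, not a.
    not ((a iff d) iff (not a iff c)): β-rule — branch into (a iff d), not (not a iff c)  //  not (a iff d), (not a iff c).
      branch 1.1 (add (a iff d), not (not a iff c)):
        (a iff d): β-rule — branch into a, d  //  not a, not d.
          branch 1.1.1 (add a, d):
            × closes — contains both a and not a.
          branch 1.1.2 (add not a, not d):
            not (not a iff c): β-rule — branch into not a, not c  //  not not a, c.
              branch 1.1.2.1 (add not a, not c):
                ○ open, literals {a=F, b=T, c=F, d=F}.
              branch 1.1.2.2 (add not not a, c):
                × closes — contains both a and not a.
      branch 1.2 (add not (a iff d), (not a iff c)):
        not (a iff d): β-rule — branch into a, not d  //  not a, d.
          branch 1.2.1 (add a, not d):
            × closes — contains both a and not a.
          branch 1.2.2 (add not a, d):
            (not a iff c): β-rule — branch into not a, c  //  not not a, not c.
              branch 1.2.2.1 (add not a, c):
                ○ open, literals {a=F, b=T, c=T, d=T}.
              branch 1.2.2.2 (add not not a, not c):
                × closes — contains both a and not a.
  branch 2 (add (not d implies d)):
    (not d implies d): β-rule — branch into not not d  //  d.
      branch 2.1 (add not not d):
        ○ open, literals {d=T}.
      branch 2.2 (add d):
        ○ open, literals {d=T}.
4 branches closed, 4 open.
An open branch gives a countermodel: a=F, b=T, c=F, d=F (unmentioned atoms arbitrary); under it the original formula is false.

Not valid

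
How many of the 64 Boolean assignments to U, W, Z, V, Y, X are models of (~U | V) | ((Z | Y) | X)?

62

Initial set: {T ((~U | V) | ((Z | Y) | X))}.
T ((~U | V) | ((Z | Y) | X)): β-rule — branch into T (~U | V)  //  T ((Z | Y) | X).
  branch 1 (add T (~U | V)):
    T (~U | V): β-rule — branch into T ~U  //  T V.
      branch 1.1 (add T ~U):
        ○ open, literals {U=0}.
      branch 1.2 (add T V):
        ○ open, literals {V=1}.
  branch 2 (add T ((Z | Y) | X)):
    T ((Z | Y) | X): β-rule — branch into T (Z | Y)  //  T X.
      branch 2.1 (add T (Z | Y)):
        T (Z | Y): β-rule — branch into T Z  //  T Y.
          branch 2.1.1 (add T Z):
            ○ open, literals {Z=1}.
          branch 2.1.2 (add T Y):
            ○ open, literals {Y=1}.
      branch 2.2 (add T X):
        ○ open, literals {X=1}.
0 branches closed, 5 open.
Each open branch fixes some atoms; the unmentioned ones are free. Counting distinct full assignments: branch {U=0} (W, Z, V, Y, X) contributes 32 new; branch {V=1} (U, W, Z, Y, X) contributes 16 new; branch {Z=1} (U, W, V, Y, X) contributes 8 new; branch {Y=1} (U, W, Z, V, X) contributes 4 new; branch {X=1} (U, W, Z, V, Y) contributes 2 new. Total: 62.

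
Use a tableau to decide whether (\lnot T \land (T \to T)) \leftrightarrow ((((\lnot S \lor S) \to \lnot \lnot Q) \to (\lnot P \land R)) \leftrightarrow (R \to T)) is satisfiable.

Satisfiable

Initial set: {((\lnot T \land (T \to T)) \leftrightarrow ((((\lnot S \lor S) \to \lnot \lnot Q) \to (\lnot P \land R)) \leftrightarrow (R \to T)))}.
((\lnot T \land (T \to T)) \leftrightarrow ((((\lnot S \lor S) \to \lnot \lnot Q) \to (\lnot P \land R)) \leftrightarrow (R \to T))): β-rule — branch into (\lnot T \land (T \to T)), ((((\lnot S \lor S) \to \lnot \lnot Q) \to (\lnot P \land R)) \leftrightarrow (R \to T))  //  \lnot (\lnot T \land (T \to T)), \lnot ((((\lnot S \lor S) \to \lnot \lnot Q) \to (\lnot P \land R)) \leftrightarrow (R \to T)).
  branch 1 (add (\lnot T \land (T \to T)), ((((\lnot S \lor S) \to \lnot \lnot Q) \to (\lnot P \land R)) \leftrightarrow (R \to T))):
    (\lnot T \land (T \to T)): α-rule — add \lnot T, (T \to T).
    ((((\lnot S \lor S) \to \lnot \lnot Q) \to (\lnot P \land R)) \leftrightarrow (R \to T)): β-rule — branch into (((\lnot S \lor S) \to \lnot \lnot Q) \to (\lnot P \land R)), (R \to T)  //  \lnot (((\lnot S \lor S) \to \lnot \lnot Q) \to (\lnot P \land R)), \lnot (R \to T).
      branch 1.1 (add (((\lnot S \lor S) \to \lnot \lnot Q) \to (\lnot P \land R)), (R \to T)):
        (T \to T): β-rule — branch into \lnot T  //  T.
          branch 1.1.1 (add \lnot T):
            (((\lnot S \lor S) \to \lnot \lnot Q) \to (\lnot P \land R)): β-rule — branch into \lnot ((\lnot S \lor S) \to \lnot \lnot Q)  //  (\lnot P \land R).
              branch 1.1.1.1 (add \lnot ((\lnot S \lor S) \to \lnot \lnot Q)):
                \lnot ((\lnot S \lor S) \to \lnot \lnot Q): α-rule — add (\lnot S \lor S), \lnot \lnot \lnot Q.
                \lnot \lnot \lnot Q: drop double negation, giving \lnot Q.
                (R \to T): β-rule — branch into \lnot R  //  T.
                  branch 1.1.1.1.1 (add \lnot R):
                    (\lnot S \lor S): β-rule — branch into \lnot S  //  S.
                      branch 1.1.1.1.1.1 (add \lnot S):
                        ○ open, literals {Q=F, R=F, S=F, T=F}.
                      branch 1.1.1.1.1.2 (add S):
                        ○ open, literals {Q=F, R=F, S=T, T=F}.
                  branch 1.1.1.1.2 (add T):
                    × closes — contains both T and \lnot T.
              branch 1.1.1.2 (add (\lnot P \land R)):
                (\lnot P \land R): α-rule — add \lnot P, R.
                (R \to T): β-rule — branch into \lnot R  //  T.
                  branch 1.1.1.2.1 (add \lnot R):
                    × closes — contains both R and \lnot R.
                  branch 1.1.1.2.2 (add T):
                    × closes — contains both T and \lnot T.
          branch 1.1.2 (add T):
            × closes — contains both T and \lnot T.
      branch 1.2 (add \lnot (((\lnot S \lor S) \to \lnot \lnot Q) \to (\lnot P \land R)), \lnot (R \to T)):
        \lnot (((\lnot S \lor S) \to \lnot \lnot Q) \to (\lnot P \land R)): α-rule — add ((\lnot S \lor S) \to \lnot \lnot Q), \lnot (\lnot P \land R).
        \lnot (R \to T): α-rule — add R, \lnot T.
        (T \to T): β-rule — branch into \lnot T  //  T.
          branch 1.2.1 (add \lnot T):
            ((\lnot S \lor S) \to \lnot \lnot Q): β-rule — branch into \lnot (\lnot S \lor S)  //  \lnot \lnot Q.
              branch 1.2.1.1 (add \lnot (\lnot S \lor S)):
                \lnot (\lnot S \lor S): α-rule — add \lnot \lnot S, \lnot S.
                × closes — contains both S and \lnot S.
              branch 1.2.1.2 (add \lnot \lnot Q):
                \lnot \lnot Q: drop double negation, giving Q.
                \lnot (\lnot P \land R): β-rule — branch into \lnot \lnot P  //  \lnot R.
                  branch 1.2.1.2.1 (add \lnot \lnot P):
                    ○ open, literals {P=T, Q=T, R=T, T=F}.
                  branch 1.2.1.2.2 (add \lnot R):
                    × closes — contains both R and \lnot R.
          branch 1.2.2 (add T):
            × closes — contains both T and \lnot T.
  branch 2 (add \lnot (\lnot T \land (T \to T)), \lnot ((((\lnot S \lor S) \to \lnot \lnot Q) \to (\lnot P \land R)) \leftrightarrow (R \to T))):
    \lnot (\lnot T \land (T \to T)): β-rule — branch into \lnot \lnot T  //  \lnot (T \to T).
      branch 2.1 (add \lnot \lnot T):
        \lnot ((((\lnot S \lor S) \to \lnot \lnot Q) \to (\lnot P \land R)) \leftrightarrow (R \to T)): β-rule — branch into (((\lnot S \lor S) \to \lnot \lnot Q) \to (\lnot P \land R)), \lnot (R \to T)  //  \lnot (((\lnot S \lor S) \to \lnot \lnot Q) \to (\lnot P \land R)), (R \to T).
          branch 2.1.1 (add (((\lnot S \lor S) \to \lnot \lnot Q) \to (\lnot P \land R)), \lnot (R \to T)):
            \lnot (R \to T): α-rule — add R, \lnot T.
            × closes — contains both T and \lnot T.
          branch 2.1.2 (add \lnot (((\lnot S \lor S) \to \lnot \lnot Q) \to (\lnot P \land R)), (R \to T)):
            \lnot (((\lnot S \lor S) \to \lnot \lnot Q) \to (\lnot P \land R)): α-rule — add ((\lnot S \lor S) \to \lnot \lnot Q), \lnot (\lnot P \land R).
            (R \to T): β-rule — branch into \lnot R  //  T.
              branch 2.1.2.1 (add \lnot R):
                ((\lnot S \lor S) \to \lnot \lnot Q): β-rule — branch into \lnot (\lnot S \lor S)  //  \lnot \lnot Q.
                  branch 2.1.2.1.1 (add \lnot (\lnot S \lor S)):
                    \lnot (\lnot S \lor S): α-rule — add \lnot \lnot S, \lnot S.
                    × closes — contains both S and \lnot S.
                  branch 2.1.2.1.2 (add \lnot \lnot Q):
                    \lnot \lnot Q: drop double negation, giving Q.
                    \lnot (\lnot P \land R): β-rule — branch into \lnot \lnot P  //  \lnot R.
                      branch 2.1.2.1.2.1 (add \lnot \lnot P):
                        ○ open, literals {P=T, Q=T, R=F, T=T}.
                      branch 2.1.2.1.2.2 (add \lnot R):
                        ○ open, literals {Q=T, R=F, T=T}.
              branch 2.1.2.2 (add T):
                ((\lnot S \lor S) \to \lnot \lnot Q): β-rule — branch into \lnot (\lnot S \lor S)  //  \lnot \lnot Q.
                  branch 2.1.2.2.1 (add \lnot (\lnot S \lor S)):
                    \lnot (\lnot S \lor S): α-rule — add \lnot \lnot S, \lnot S.
                    × closes — contains both S and \lnot S.
                  branch 2.1.2.2.2 (add \lnot \lnot Q):
                    \lnot \lnot Q: drop double negation, giving Q.
                    \lnot (\lnot P \land R): β-rule — branch into \lnot \lnot P  //  \lnot R.
                      branch 2.1.2.2.2.1 (add \lnot \lnot P):
                        ○ open, literals {P=T, Q=T, T=T}.
                      branch 2.1.2.2.2.2 (add \lnot R):
                        ○ open, literals {Q=T, R=F, T=T}.
      branch 2.2 (add \lnot (T \to T)):
        \lnot (T \to T): α-rule — add T, \lnot T.
        × closes — contains both T and \lnot T.
11 branches closed, 7 open.
An open branch gives a satisfying assignment: Q=F, R=F, S=F, T=F.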